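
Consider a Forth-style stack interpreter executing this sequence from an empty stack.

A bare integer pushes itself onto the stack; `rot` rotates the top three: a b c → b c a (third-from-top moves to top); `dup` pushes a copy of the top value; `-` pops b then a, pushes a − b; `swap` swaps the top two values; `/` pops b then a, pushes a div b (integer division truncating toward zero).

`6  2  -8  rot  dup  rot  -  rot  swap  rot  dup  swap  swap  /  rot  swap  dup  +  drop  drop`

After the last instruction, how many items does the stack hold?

1

6    → 6
2    → 6 2
-8   → 6 2 -8
rot  → 2 -8 6
dup  → 2 -8 6 6
rot  → 2 6 6 -8
-    → 2 6 14
rot  → 6 14 2
swap → 6 2 14
rot  → 2 14 6
dup  → 2 14 6 6
swap → 2 14 6 6
swap → 2 14 6 6
/    → 2 14 1
rot  → 14 1 2
swap → 14 2 1
dup  → 14 2 1 1
+    → 14 2 2
drop → 14 2
drop → 14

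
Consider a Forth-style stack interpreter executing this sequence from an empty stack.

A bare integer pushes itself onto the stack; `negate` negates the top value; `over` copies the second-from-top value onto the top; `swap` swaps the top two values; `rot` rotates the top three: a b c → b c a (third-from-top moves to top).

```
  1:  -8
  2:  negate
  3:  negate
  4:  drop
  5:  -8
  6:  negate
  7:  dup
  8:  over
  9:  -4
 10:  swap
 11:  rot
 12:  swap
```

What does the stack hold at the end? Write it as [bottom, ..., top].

-8     → [-8]
negate → [8]
negate → [-8]
drop   → []
-8     → [-8]
negate → [8]
dup    → [8, 8]
over   → [8, 8, 8]
-4     → [8, 8, 8, -4]
swap   → [8, 8, -4, 8]
rot    → [8, -4, 8, 8]
swap   → [8, -4, 8, 8]

[8, -4, 8, 8]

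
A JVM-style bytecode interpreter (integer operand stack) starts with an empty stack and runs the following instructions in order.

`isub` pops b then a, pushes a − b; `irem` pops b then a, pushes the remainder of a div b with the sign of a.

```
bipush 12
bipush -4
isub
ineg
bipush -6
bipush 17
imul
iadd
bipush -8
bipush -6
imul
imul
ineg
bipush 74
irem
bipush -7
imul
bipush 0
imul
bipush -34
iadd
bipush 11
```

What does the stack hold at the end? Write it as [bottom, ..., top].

bipush 12   12
bipush -4   12 -4
isub        16
ineg        -16
bipush -6   -16 -6
bipush 17   -16 -6 17
imul        -16 -102
iadd        -118
bipush -8   -118 -8
bipush -6   -118 -8 -6
imul        -118 48
imul        -5664
ineg        5664
bipush 74   5664 74
irem        40
bipush -7   40 -7
imul        -280
bipush 0    -280 0
imul        0
bipush -34  0 -34
iadd        -34
bipush 11   -34 11

[-34, 11]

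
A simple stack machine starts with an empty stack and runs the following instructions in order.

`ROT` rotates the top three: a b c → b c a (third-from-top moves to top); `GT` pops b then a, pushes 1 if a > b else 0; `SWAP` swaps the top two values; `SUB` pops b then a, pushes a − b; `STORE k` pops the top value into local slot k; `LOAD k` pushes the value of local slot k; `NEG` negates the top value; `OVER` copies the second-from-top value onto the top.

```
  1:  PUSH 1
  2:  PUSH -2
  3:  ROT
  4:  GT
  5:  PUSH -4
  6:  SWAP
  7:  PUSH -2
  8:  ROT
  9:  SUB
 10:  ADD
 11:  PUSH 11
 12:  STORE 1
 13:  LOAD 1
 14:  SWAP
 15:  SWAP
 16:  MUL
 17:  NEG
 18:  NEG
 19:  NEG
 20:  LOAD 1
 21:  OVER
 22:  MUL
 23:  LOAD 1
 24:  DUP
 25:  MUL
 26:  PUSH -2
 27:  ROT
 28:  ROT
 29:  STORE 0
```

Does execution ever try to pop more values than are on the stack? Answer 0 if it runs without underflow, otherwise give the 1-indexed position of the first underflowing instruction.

PUSH 1   1
PUSH -2  1 -2
ROT  — needs 3 operands, stack has 2 → underflow

3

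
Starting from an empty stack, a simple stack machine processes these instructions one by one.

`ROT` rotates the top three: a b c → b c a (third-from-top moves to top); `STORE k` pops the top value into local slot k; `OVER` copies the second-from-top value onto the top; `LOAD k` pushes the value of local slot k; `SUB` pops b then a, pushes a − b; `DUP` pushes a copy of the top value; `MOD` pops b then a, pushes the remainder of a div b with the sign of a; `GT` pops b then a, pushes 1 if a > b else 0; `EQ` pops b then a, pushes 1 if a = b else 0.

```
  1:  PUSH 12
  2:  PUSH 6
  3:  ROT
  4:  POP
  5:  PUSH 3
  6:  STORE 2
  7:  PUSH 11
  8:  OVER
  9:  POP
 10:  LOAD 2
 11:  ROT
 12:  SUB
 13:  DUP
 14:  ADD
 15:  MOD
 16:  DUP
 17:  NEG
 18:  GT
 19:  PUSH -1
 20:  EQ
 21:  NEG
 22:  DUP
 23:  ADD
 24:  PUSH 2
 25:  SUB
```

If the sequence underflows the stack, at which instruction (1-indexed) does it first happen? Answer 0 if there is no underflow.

3

PUSH 12 -> [12]
PUSH 6  -> [12, 6]
ROT  — needs 3 operands, stack has 2 → underflow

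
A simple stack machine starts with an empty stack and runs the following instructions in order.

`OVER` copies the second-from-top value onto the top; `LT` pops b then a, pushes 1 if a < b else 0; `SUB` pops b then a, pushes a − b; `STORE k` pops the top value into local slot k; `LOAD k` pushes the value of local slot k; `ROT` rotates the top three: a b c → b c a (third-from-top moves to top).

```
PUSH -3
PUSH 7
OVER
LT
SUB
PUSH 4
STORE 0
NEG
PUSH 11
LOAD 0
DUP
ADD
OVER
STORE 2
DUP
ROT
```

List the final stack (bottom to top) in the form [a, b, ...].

PUSH -3  -3
PUSH 7   -3 7
OVER     -3 7 -3
LT       -3 0
SUB      -3
PUSH 4   -3 4
STORE 0  -3
NEG      3
PUSH 11  3 11
LOAD 0   3 11 4
DUP      3 11 4 4
ADD      3 11 8
OVER     3 11 8 11
STORE 2  3 11 8
DUP      3 11 8 8
ROT      3 8 8 11

[3, 8, 8, 11]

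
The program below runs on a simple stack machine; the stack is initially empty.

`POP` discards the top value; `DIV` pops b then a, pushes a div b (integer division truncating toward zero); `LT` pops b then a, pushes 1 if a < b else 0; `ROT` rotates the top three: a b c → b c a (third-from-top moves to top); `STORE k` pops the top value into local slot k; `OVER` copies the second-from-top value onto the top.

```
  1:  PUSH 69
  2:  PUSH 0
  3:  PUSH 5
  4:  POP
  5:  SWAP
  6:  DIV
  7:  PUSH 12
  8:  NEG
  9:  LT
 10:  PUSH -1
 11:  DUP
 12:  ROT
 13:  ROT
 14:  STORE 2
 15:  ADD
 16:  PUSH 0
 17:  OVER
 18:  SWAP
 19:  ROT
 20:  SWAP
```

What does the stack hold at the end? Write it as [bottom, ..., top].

PUSH 69 : 69
PUSH 0  : 69 0
PUSH 5  : 69 0 5
POP     : 69 0
SWAP    : 0 69
DIV     : 0
PUSH 12 : 0 12
NEG     : 0 -12
LT      : 0
PUSH -1 : 0 -1
DUP     : 0 -1 -1
ROT     : -1 -1 0
ROT     : -1 0 -1
STORE 2 : -1 0
ADD     : -1
PUSH 0  : -1 0
OVER    : -1 0 -1
SWAP    : -1 -1 0
ROT     : -1 0 -1
SWAP    : -1 -1 0

[-1, -1, 0]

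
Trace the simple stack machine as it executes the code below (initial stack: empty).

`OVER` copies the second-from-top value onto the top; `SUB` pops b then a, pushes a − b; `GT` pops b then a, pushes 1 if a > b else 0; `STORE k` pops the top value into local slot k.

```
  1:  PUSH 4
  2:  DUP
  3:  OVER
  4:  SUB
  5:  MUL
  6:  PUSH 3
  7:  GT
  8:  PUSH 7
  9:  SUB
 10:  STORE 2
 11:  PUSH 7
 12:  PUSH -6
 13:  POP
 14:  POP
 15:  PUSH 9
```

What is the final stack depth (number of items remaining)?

1

PUSH 4  -> 4
DUP     -> 4 4
OVER    -> 4 4 4
SUB     -> 4 0
MUL     -> 0
PUSH 3  -> 0 3
GT      -> 0
PUSH 7  -> 0 7
SUB     -> -7
STORE 2 -> (empty)
PUSH 7  -> 7
PUSH -6 -> 7 -6
POP     -> 7
POP     -> (empty)
PUSH 9  -> 9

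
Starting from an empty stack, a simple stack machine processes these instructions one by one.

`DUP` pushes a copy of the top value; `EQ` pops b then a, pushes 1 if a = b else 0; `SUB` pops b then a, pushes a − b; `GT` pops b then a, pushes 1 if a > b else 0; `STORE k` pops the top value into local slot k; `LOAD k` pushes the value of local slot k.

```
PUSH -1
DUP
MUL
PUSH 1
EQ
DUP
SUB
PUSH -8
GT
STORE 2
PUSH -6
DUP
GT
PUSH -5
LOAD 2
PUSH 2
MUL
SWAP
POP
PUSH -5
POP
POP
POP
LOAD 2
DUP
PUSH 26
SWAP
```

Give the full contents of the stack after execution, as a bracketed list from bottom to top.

PUSH -1 → -1
DUP     → -1 -1
MUL     → 1
PUSH 1  → 1 1
EQ      → 1
DUP     → 1 1
SUB     → 0
PUSH -8 → 0 -8
GT      → 1
STORE 2 → (empty)
PUSH -6 → -6
DUP     → -6 -6
GT      → 0
PUSH -5 → 0 -5
LOAD 2  → 0 -5 1
PUSH 2  → 0 -5 1 2
MUL     → 0 -5 2
SWAP    → 0 2 -5
POP     → 0 2
PUSH -5 → 0 2 -5
POP     → 0 2
POP     → 0
POP     → (empty)
LOAD 2  → 1
DUP     → 1 1
PUSH 26 → 1 1 26
SWAP    → 1 26 1

[1, 26, 1]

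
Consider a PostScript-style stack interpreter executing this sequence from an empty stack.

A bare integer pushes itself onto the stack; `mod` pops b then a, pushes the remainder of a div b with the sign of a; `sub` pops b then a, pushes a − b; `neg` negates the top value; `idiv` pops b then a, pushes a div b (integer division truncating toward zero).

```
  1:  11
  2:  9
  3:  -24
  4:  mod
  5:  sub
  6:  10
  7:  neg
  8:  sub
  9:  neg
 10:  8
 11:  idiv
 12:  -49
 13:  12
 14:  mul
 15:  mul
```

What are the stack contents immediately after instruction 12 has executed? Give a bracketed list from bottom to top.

11   -> 11
9    -> 11 9
-24  -> 11 9 -24
mod  -> 11 9
sub  -> 2
10   -> 2 10
neg  -> 2 -10
sub  -> 12
neg  -> -12
8    -> -12 8
idiv -> -1
-49  -> -1 -49

[-1, -49]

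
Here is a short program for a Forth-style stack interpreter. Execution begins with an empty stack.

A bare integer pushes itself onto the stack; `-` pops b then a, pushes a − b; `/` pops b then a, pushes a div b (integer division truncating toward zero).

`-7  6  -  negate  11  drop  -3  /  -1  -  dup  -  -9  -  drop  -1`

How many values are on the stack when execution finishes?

-7     → [-7]
6      → [-7, 6]
-      → [-13]
negate → [13]
11     → [13, 11]
drop   → [13]
-3     → [13, -3]
/      → [-4]
-1     → [-4, -1]
-      → [-3]
dup    → [-3, -3]
-      → [0]
-9     → [0, -9]
-      → [9]
drop   → []
-1     → [-1]

1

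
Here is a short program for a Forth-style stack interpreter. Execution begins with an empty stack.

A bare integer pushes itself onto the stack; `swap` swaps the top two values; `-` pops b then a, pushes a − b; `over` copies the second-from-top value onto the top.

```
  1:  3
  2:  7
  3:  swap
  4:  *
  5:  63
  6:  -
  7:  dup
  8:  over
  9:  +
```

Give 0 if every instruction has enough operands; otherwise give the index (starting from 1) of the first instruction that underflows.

0

3    : 3
7    : 3 7
swap : 7 3
*    : 21
63   : 21 63
-    : -42
dup  : -42 -42
over : -42 -42 -42
+    : -42 -84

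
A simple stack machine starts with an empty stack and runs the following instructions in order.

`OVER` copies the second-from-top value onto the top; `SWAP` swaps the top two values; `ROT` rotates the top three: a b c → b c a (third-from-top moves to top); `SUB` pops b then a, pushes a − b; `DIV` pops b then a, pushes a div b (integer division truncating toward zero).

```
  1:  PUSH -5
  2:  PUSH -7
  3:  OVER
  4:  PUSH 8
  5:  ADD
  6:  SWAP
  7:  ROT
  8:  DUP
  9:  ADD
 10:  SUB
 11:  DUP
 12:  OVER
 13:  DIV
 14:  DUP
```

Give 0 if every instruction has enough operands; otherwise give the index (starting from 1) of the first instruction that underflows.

0

PUSH -5 -> -5
PUSH -7 -> -5 -7
OVER    -> -5 -7 -5
PUSH 8  -> -5 -7 -5 8
ADD     -> -5 -7 3
SWAP    -> -5 3 -7
ROT     -> 3 -7 -5
DUP     -> 3 -7 -5 -5
ADD     -> 3 -7 -10
SUB     -> 3 3
DUP     -> 3 3 3
OVER    -> 3 3 3 3
DIV     -> 3 3 1
DUP     -> 3 3 1 1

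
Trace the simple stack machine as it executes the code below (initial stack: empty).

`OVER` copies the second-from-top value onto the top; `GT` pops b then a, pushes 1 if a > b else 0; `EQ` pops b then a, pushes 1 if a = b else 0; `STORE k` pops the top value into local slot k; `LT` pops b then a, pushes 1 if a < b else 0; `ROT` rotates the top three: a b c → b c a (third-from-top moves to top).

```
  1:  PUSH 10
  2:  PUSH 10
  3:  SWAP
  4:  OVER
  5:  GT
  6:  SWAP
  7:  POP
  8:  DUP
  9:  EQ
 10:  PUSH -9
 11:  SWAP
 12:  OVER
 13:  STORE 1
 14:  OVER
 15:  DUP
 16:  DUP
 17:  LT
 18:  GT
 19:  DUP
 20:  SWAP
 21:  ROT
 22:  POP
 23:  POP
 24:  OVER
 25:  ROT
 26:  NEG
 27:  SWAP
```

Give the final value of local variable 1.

-9

PUSH 10 -> [10]
PUSH 10 -> [10, 10]
SWAP    -> [10, 10]
OVER    -> [10, 10, 10]
GT      -> [10, 0]
SWAP    -> [0, 10]
POP     -> [0]
DUP     -> [0, 0]
EQ      -> [1]
PUSH -9 -> [1, -9]
SWAP    -> [-9, 1]
OVER    -> [-9, 1, -9]
STORE 1 -> [-9, 1]
OVER    -> [-9, 1, -9]
DUP     -> [-9, 1, -9, -9]
DUP     -> [-9, 1, -9, -9, -9]
LT      -> [-9, 1, -9, 0]
GT      -> [-9, 1, 0]
DUP     -> [-9, 1, 0, 0]
SWAP    -> [-9, 1, 0, 0]
ROT     -> [-9, 0, 0, 1]
POP     -> [-9, 0, 0]
POP     -> [-9, 0]
OVER    -> [-9, 0, -9]
ROT     -> [0, -9, -9]
NEG     -> [0, -9, 9]
SWAP    -> [0, 9, -9]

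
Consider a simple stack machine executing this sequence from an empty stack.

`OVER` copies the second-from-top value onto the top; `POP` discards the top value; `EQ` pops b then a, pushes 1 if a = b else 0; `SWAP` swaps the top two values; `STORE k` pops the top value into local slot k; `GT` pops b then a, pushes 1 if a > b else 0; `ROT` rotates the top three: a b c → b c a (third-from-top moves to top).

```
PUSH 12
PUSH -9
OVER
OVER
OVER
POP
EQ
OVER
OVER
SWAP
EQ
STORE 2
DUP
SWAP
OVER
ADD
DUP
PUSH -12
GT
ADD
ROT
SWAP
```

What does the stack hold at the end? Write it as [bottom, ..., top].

[12, 0, -9, 1]

PUSH 12  → 12
PUSH -9  → 12 -9
OVER     → 12 -9 12
OVER     → 12 -9 12 -9
OVER     → 12 -9 12 -9 12
POP      → 12 -9 12 -9
EQ       → 12 -9 0
OVER     → 12 -9 0 -9
OVER     → 12 -9 0 -9 0
SWAP     → 12 -9 0 0 -9
EQ       → 12 -9 0 0
STORE 2  → 12 -9 0
DUP      → 12 -9 0 0
SWAP     → 12 -9 0 0
OVER     → 12 -9 0 0 0
ADD      → 12 -9 0 0
DUP      → 12 -9 0 0 0
PUSH -12 → 12 -9 0 0 0 -12
GT       → 12 -9 0 0 1
ADD      → 12 -9 0 1
ROT      → 12 0 1 -9
SWAP     → 12 0 -9 1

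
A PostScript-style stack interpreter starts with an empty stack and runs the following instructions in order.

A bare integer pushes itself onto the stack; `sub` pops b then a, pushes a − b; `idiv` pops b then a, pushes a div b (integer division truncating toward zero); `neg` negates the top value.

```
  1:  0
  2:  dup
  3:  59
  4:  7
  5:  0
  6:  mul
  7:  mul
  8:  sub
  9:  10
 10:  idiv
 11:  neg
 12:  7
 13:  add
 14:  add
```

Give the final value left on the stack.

0    -> [0]
dup  -> [0, 0]
59   -> [0, 0, 59]
7    -> [0, 0, 59, 7]
0    -> [0, 0, 59, 7, 0]
mul  -> [0, 0, 59, 0]
mul  -> [0, 0, 0]
sub  -> [0, 0]
10   -> [0, 0, 10]
idiv -> [0, 0]
neg  -> [0, 0]
7    -> [0, 0, 7]
add  -> [0, 7]
add  -> [7]

7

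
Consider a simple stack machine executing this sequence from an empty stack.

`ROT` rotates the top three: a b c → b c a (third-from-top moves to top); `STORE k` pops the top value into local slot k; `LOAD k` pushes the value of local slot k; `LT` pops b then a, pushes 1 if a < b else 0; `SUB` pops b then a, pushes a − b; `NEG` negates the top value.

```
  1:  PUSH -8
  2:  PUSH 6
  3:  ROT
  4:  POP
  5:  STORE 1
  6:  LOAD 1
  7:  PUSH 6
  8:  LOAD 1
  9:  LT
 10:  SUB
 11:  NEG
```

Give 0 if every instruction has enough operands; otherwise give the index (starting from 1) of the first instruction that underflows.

3

PUSH -8 -> -8
PUSH 6  -> -8 6
ROT  — needs 3 operands, stack has 2 → underflow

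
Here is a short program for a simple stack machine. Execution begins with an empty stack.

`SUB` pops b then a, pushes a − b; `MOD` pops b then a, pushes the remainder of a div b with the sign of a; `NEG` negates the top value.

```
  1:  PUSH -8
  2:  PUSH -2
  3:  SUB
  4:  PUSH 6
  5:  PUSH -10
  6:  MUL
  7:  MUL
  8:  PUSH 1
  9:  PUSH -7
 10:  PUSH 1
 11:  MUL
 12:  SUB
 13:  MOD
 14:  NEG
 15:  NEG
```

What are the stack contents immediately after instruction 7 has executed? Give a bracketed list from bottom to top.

[360]

PUSH -8  : -8
PUSH -2  : -8 -2
SUB      : -6
PUSH 6   : -6 6
PUSH -10 : -6 6 -10
MUL      : -6 -60
MUL      : 360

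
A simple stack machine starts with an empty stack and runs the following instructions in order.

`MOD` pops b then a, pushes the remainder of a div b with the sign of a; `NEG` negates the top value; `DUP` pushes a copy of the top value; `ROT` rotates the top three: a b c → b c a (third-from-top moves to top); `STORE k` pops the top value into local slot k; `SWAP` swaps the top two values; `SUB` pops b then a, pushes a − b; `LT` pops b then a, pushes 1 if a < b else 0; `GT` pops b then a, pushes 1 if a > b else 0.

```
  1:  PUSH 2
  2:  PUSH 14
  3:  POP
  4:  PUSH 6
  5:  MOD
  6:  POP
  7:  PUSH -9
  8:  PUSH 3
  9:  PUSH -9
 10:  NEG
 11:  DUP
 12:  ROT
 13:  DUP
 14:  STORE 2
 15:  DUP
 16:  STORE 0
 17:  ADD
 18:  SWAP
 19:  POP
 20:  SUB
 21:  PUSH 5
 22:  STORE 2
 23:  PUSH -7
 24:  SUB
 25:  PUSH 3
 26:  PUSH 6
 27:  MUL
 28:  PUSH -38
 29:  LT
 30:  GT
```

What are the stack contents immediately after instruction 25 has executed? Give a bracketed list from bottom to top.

PUSH 2  → 2
PUSH 14 → 2 14
POP     → 2
PUSH 6  → 2 6
MOD     → 2
POP     → (empty)
PUSH -9 → -9
PUSH 3  → -9 3
PUSH -9 → -9 3 -9
NEG     → -9 3 9
DUP     → -9 3 9 9
ROT     → -9 9 9 3
DUP     → -9 9 9 3 3
STORE 2 → -9 9 9 3
DUP     → -9 9 9 3 3
STORE 0 → -9 9 9 3
ADD     → -9 9 12
SWAP    → -9 12 9
POP     → -9 12
SUB     → -21
PUSH 5  → -21 5
STORE 2 → -21
PUSH -7 → -21 -7
SUB     → -14
PUSH 3  → -14 3

[-14, 3]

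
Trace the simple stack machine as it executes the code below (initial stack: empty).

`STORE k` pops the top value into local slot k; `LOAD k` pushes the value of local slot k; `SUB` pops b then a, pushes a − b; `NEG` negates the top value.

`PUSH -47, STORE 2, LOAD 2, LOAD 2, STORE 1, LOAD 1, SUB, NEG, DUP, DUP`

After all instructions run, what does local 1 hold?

-47

PUSH -47 → [-47]
STORE 2  → []
LOAD 2   → [-47]
LOAD 2   → [-47, -47]
STORE 1  → [-47]
LOAD 1   → [-47, -47]
SUB      → [0]
NEG      → [0]
DUP      → [0, 0]
DUP      → [0, 0, 0]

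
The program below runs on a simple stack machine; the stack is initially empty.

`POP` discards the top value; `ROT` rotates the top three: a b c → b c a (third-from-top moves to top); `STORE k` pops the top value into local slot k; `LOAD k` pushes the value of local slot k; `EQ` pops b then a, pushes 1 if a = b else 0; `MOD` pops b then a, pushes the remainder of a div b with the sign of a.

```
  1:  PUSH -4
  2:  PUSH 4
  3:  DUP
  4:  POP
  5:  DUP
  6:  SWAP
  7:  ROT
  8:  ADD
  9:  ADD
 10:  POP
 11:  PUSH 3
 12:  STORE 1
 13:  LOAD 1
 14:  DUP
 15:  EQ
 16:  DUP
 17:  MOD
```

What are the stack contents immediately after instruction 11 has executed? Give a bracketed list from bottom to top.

PUSH -4 -> -4
PUSH 4  -> -4 4
DUP     -> -4 4 4
POP     -> -4 4
DUP     -> -4 4 4
SWAP    -> -4 4 4
ROT     -> 4 4 -4
ADD     -> 4 0
ADD     -> 4
POP     -> (empty)
PUSH 3  -> 3

[3]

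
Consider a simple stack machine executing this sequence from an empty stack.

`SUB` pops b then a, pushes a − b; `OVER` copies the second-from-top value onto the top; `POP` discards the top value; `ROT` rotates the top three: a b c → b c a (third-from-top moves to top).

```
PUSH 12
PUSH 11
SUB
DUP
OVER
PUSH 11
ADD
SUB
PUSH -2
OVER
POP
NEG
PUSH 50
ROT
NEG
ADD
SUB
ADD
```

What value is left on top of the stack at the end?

-58

PUSH 12 -> [12]
PUSH 11 -> [12, 11]
SUB     -> [1]
DUP     -> [1, 1]
OVER    -> [1, 1, 1]
PUSH 11 -> [1, 1, 1, 11]
ADD     -> [1, 1, 12]
SUB     -> [1, -11]
PUSH -2 -> [1, -11, -2]
OVER    -> [1, -11, -2, -11]
POP     -> [1, -11, -2]
NEG     -> [1, -11, 2]
PUSH 50 -> [1, -11, 2, 50]
ROT     -> [1, 2, 50, -11]
NEG     -> [1, 2, 50, 11]
ADD     -> [1, 2, 61]
SUB     -> [1, -59]
ADD     -> [-58]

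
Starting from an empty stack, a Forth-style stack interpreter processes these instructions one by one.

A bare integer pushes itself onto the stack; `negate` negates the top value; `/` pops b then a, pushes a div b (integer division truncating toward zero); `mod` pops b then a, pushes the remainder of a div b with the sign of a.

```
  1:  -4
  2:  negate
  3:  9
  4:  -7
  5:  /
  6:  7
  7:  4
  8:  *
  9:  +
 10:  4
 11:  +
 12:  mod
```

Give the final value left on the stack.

4

-4     -> -4
negate -> 4
9      -> 4 9
-7     -> 4 9 -7
/      -> 4 -1
7      -> 4 -1 7
4      -> 4 -1 7 4
*      -> 4 -1 28
+      -> 4 27
4      -> 4 27 4
+      -> 4 31
mod    -> 4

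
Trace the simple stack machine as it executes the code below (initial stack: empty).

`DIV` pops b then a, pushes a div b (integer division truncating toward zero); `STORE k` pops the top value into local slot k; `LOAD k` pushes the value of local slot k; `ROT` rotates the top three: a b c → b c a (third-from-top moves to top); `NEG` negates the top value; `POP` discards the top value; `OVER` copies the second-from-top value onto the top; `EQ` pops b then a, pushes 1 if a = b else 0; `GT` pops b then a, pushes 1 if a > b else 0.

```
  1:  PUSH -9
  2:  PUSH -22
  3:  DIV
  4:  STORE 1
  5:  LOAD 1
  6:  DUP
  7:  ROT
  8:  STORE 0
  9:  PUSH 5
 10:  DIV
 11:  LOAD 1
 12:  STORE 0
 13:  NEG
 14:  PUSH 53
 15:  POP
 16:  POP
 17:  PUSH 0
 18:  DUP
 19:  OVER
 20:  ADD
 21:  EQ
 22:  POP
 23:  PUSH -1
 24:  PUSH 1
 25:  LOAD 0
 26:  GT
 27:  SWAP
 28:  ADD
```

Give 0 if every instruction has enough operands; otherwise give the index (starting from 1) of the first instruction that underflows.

PUSH -9   [-9]
PUSH -22  [-9, -22]
DIV       [0]
STORE 1   []
LOAD 1    [0]
DUP       [0, 0]
ROT  — needs 3 operands, stack has 2 → underflow

7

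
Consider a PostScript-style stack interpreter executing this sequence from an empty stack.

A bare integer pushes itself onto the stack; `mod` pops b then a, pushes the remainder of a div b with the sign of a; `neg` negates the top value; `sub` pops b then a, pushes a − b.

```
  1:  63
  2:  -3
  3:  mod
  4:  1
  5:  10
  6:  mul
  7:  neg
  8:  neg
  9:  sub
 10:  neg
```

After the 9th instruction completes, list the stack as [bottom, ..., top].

63  -> [63]
-3  -> [63, -3]
mod -> [0]
1   -> [0, 1]
10  -> [0, 1, 10]
mul -> [0, 10]
neg -> [0, -10]
neg -> [0, 10]
sub -> [-10]

[-10]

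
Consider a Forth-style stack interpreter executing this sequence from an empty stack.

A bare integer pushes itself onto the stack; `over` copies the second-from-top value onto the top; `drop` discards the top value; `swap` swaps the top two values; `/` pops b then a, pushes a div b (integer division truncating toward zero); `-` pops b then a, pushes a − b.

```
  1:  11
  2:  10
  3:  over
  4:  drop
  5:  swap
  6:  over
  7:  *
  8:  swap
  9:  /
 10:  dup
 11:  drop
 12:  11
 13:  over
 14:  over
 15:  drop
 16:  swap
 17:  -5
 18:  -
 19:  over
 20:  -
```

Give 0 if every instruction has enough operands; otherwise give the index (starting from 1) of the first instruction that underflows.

11   → 11
10   → 11 10
over → 11 10 11
drop → 11 10
swap → 10 11
over → 10 11 10
*    → 10 110
swap → 110 10
/    → 11
dup  → 11 11
drop → 11
11   → 11 11
over → 11 11 11
over → 11 11 11 11
drop → 11 11 11
swap → 11 11 11
-5   → 11 11 11 -5
-    → 11 11 16
over → 11 11 16 11
-    → 11 11 5

0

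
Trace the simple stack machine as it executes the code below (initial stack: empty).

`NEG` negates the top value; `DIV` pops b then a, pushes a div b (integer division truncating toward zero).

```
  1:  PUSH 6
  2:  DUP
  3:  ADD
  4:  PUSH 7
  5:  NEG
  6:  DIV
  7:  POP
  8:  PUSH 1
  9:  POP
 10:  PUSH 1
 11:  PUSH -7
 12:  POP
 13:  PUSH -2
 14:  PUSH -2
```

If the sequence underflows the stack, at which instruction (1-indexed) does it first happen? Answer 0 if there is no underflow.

0

PUSH 6   [6]
DUP      [6, 6]
ADD      [12]
PUSH 7   [12, 7]
NEG      [12, -7]
DIV      [-1]
POP      []
PUSH 1   [1]
POP      []
PUSH 1   [1]
PUSH -7  [1, -7]
POP      [1]
PUSH -2  [1, -2]
PUSH -2  [1, -2, -2]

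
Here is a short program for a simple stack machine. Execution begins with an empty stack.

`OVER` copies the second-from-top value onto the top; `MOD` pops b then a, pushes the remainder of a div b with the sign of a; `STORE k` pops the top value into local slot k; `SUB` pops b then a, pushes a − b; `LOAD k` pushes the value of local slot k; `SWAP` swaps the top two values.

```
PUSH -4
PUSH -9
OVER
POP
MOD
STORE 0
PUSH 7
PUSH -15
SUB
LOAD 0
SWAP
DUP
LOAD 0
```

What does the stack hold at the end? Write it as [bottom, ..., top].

[-4, 22, 22, -4]

PUSH -4  → -4
PUSH -9  → -4 -9
OVER     → -4 -9 -4
POP      → -4 -9
MOD      → -4
STORE 0  → (empty)
PUSH 7   → 7
PUSH -15 → 7 -15
SUB      → 22
LOAD 0   → 22 -4
SWAP     → -4 22
DUP      → -4 22 22
LOAD 0   → -4 22 22 -4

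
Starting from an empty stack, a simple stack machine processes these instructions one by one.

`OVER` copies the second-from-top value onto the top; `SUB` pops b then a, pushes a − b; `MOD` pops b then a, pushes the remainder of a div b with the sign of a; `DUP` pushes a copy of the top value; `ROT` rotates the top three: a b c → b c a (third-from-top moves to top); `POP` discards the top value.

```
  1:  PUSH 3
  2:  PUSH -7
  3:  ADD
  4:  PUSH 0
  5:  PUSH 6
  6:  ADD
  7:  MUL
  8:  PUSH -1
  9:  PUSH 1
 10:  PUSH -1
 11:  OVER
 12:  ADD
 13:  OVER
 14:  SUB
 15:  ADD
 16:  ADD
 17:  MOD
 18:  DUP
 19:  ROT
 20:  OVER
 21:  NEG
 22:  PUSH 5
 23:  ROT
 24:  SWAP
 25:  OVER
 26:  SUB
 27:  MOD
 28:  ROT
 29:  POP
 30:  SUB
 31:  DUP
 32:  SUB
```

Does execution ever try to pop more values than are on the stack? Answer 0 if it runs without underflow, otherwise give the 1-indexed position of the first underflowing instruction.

19

PUSH 3   3
PUSH -7  3 -7
ADD      -4
PUSH 0   -4 0
PUSH 6   -4 0 6
ADD      -4 6
MUL      -24
PUSH -1  -24 -1
PUSH 1   -24 -1 1
PUSH -1  -24 -1 1 -1
OVER     -24 -1 1 -1 1
ADD      -24 -1 1 0
OVER     -24 -1 1 0 1
SUB      -24 -1 1 -1
ADD      -24 -1 0
ADD      -24 -1
MOD      0
DUP      0 0
ROT  — needs 3 operands, stack has 2 → underflow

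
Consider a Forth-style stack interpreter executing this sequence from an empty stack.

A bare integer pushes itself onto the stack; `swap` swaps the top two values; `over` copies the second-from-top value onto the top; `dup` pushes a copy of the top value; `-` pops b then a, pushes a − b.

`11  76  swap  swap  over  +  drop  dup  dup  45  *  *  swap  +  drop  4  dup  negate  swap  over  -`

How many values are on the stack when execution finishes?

11     : 11
76     : 11 76
swap   : 76 11
swap   : 11 76
over   : 11 76 11
+      : 11 87
drop   : 11
dup    : 11 11
dup    : 11 11 11
45     : 11 11 11 45
*      : 11 11 495
*      : 11 5445
swap   : 5445 11
+      : 5456
drop   : (empty)
4      : 4
dup    : 4 4
negate : 4 -4
swap   : -4 4
over   : -4 4 -4
-      : -4 8

2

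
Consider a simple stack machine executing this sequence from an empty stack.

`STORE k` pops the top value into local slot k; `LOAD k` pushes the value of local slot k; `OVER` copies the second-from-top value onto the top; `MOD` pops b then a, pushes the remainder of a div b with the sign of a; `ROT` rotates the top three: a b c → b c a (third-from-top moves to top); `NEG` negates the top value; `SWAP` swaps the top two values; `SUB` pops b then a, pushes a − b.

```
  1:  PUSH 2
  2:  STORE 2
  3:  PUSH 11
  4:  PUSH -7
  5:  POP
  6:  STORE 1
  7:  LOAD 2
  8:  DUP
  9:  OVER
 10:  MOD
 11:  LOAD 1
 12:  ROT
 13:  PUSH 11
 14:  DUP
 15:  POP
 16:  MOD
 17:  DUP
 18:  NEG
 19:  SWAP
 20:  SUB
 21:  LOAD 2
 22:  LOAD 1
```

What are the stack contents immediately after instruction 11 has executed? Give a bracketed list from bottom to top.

[2, 0, 11]

PUSH 2  -> [2]
STORE 2 -> []
PUSH 11 -> [11]
PUSH -7 -> [11, -7]
POP     -> [11]
STORE 1 -> []
LOAD 2  -> [2]
DUP     -> [2, 2]
OVER    -> [2, 2, 2]
MOD     -> [2, 0]
LOAD 1  -> [2, 0, 11]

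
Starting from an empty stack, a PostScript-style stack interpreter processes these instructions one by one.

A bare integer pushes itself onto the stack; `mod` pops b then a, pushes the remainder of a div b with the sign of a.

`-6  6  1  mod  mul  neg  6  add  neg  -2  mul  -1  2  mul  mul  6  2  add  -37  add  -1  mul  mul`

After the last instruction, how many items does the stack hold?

-6  : -6
6   : -6 6
1   : -6 6 1
mod : -6 0
mul : 0
neg : 0
6   : 0 6
add : 6
neg : -6
-2  : -6 -2
mul : 12
-1  : 12 -1
2   : 12 -1 2
mul : 12 -2
mul : -24
6   : -24 6
2   : -24 6 2
add : -24 8
-37 : -24 8 -37
add : -24 -29
-1  : -24 -29 -1
mul : -24 29
mul : -696

1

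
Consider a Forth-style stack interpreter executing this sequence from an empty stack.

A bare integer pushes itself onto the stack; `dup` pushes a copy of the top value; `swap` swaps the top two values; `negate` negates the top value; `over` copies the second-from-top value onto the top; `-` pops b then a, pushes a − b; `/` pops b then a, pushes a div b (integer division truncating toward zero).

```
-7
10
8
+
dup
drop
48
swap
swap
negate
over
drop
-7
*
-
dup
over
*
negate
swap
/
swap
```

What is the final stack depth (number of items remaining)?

-7     → -7
10     → -7 10
8      → -7 10 8
+      → -7 18
dup    → -7 18 18
drop   → -7 18
48     → -7 18 48
swap   → -7 48 18
swap   → -7 18 48
negate → -7 18 -48
over   → -7 18 -48 18
drop   → -7 18 -48
-7     → -7 18 -48 -7
*      → -7 18 336
-      → -7 -318
dup    → -7 -318 -318
over   → -7 -318 -318 -318
*      → -7 -318 101124
negate → -7 -318 -101124
swap   → -7 -101124 -318
/      → -7 318
swap   → 318 -7

2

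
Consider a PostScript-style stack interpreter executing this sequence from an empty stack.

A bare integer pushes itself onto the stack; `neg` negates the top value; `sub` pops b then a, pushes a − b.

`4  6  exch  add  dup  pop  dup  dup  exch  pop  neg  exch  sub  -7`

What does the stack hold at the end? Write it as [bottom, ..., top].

[-20, -7]

4    → [4]
6    → [4, 6]
exch → [6, 4]
add  → [10]
dup  → [10, 10]
pop  → [10]
dup  → [10, 10]
dup  → [10, 10, 10]
exch → [10, 10, 10]
pop  → [10, 10]
neg  → [10, -10]
exch → [-10, 10]
sub  → [-20]
-7   → [-20, -7]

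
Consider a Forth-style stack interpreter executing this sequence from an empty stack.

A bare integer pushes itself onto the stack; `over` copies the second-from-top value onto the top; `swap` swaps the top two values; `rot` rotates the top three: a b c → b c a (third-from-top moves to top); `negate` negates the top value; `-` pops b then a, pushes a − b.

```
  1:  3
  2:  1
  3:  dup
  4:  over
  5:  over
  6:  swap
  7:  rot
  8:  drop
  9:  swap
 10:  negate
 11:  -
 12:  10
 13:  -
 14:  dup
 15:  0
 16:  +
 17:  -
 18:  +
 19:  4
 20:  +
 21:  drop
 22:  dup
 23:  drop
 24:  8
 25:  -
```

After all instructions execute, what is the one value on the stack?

3       3
1       3 1
dup     3 1 1
over    3 1 1 1
over    3 1 1 1 1
swap    3 1 1 1 1
rot     3 1 1 1 1
drop    3 1 1 1
swap    3 1 1 1
negate  3 1 1 -1
-       3 1 2
10      3 1 2 10
-       3 1 -8
dup     3 1 -8 -8
0       3 1 -8 -8 0
+       3 1 -8 -8
-       3 1 0
+       3 1
4       3 1 4
+       3 5
drop    3
dup     3 3
drop    3
8       3 8
-       -5

-5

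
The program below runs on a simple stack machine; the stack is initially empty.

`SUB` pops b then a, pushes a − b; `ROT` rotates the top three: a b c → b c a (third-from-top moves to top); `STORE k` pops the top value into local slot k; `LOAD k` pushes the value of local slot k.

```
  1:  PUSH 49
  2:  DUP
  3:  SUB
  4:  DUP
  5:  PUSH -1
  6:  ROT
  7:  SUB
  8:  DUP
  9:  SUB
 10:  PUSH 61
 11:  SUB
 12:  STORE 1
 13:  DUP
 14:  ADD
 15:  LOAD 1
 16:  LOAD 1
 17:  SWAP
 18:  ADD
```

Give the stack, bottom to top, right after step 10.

[0, 0, 61]

PUSH 49  [49]
DUP      [49, 49]
SUB      [0]
DUP      [0, 0]
PUSH -1  [0, 0, -1]
ROT      [0, -1, 0]
SUB      [0, -1]
DUP      [0, -1, -1]
SUB      [0, 0]
PUSH 61  [0, 0, 61]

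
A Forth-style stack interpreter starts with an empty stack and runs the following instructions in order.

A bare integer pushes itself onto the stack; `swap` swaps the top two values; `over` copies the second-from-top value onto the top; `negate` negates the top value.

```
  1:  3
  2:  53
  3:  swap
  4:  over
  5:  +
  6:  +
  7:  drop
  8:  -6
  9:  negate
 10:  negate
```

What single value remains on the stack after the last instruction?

3       3
53      3 53
swap    53 3
over    53 3 53
+       53 56
+       109
drop    (empty)
-6      -6
negate  6
negate  -6

-6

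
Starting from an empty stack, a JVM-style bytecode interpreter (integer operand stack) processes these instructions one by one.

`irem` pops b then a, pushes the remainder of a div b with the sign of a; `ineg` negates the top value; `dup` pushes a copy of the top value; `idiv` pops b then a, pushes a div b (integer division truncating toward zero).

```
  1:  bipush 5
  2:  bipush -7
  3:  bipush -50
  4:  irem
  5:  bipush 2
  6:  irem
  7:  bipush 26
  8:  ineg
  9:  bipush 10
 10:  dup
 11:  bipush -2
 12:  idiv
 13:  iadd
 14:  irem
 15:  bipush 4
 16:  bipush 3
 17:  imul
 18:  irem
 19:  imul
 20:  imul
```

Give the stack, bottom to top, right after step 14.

[5, -1, -1]

bipush 5    5
bipush -7   5 -7
bipush -50  5 -7 -50
irem        5 -7
bipush 2    5 -7 2
irem        5 -1
bipush 26   5 -1 26
ineg        5 -1 -26
bipush 10   5 -1 -26 10
dup         5 -1 -26 10 10
bipush -2   5 -1 -26 10 10 -2
idiv        5 -1 -26 10 -5
iadd        5 -1 -26 5
irem        5 -1 -1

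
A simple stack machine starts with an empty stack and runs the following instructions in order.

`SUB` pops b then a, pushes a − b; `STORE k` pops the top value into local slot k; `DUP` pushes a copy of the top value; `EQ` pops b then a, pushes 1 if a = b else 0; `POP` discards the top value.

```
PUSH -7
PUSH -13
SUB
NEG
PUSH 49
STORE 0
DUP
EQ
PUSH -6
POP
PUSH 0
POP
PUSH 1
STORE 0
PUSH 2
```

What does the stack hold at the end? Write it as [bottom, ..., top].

[1, 2]

PUSH -7  : -7
PUSH -13 : -7 -13
SUB      : 6
NEG      : -6
PUSH 49  : -6 49
STORE 0  : -6
DUP      : -6 -6
EQ       : 1
PUSH -6  : 1 -6
POP      : 1
PUSH 0   : 1 0
POP      : 1
PUSH 1   : 1 1
STORE 0  : 1
PUSH 2   : 1 2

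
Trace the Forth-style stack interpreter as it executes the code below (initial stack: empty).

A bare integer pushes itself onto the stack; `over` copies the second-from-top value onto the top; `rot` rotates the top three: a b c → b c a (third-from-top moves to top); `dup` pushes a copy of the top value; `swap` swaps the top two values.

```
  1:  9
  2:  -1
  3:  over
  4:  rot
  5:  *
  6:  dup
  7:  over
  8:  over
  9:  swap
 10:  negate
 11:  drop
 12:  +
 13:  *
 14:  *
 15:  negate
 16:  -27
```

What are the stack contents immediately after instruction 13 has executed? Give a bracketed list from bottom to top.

[-1, 13122]

9      -> 9
-1     -> 9 -1
over   -> 9 -1 9
rot    -> -1 9 9
*      -> -1 81
dup    -> -1 81 81
over   -> -1 81 81 81
over   -> -1 81 81 81 81
swap   -> -1 81 81 81 81
negate -> -1 81 81 81 -81
drop   -> -1 81 81 81
+      -> -1 81 162
*      -> -1 13122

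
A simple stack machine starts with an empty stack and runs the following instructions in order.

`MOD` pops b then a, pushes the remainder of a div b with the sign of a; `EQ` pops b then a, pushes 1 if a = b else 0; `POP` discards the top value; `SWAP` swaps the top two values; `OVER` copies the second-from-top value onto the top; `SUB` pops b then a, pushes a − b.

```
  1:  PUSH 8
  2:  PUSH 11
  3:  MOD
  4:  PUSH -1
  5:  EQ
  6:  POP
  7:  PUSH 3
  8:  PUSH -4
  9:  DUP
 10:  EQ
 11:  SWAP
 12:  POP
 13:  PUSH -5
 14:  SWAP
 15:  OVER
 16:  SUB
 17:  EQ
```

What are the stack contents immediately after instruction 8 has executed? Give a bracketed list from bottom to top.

[3, -4]

PUSH 8  -> [8]
PUSH 11 -> [8, 11]
MOD     -> [8]
PUSH -1 -> [8, -1]
EQ      -> [0]
POP     -> []
PUSH 3  -> [3]
PUSH -4 -> [3, -4]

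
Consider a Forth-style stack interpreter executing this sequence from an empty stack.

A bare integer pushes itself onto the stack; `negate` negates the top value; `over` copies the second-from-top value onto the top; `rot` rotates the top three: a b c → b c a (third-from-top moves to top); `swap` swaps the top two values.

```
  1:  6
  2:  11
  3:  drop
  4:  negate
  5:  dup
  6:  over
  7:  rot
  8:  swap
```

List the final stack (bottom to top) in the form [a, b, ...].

[-6, -6, -6]

6      -> [6]
11     -> [6, 11]
drop   -> [6]
negate -> [-6]
dup    -> [-6, -6]
over   -> [-6, -6, -6]
rot    -> [-6, -6, -6]
swap   -> [-6, -6, -6]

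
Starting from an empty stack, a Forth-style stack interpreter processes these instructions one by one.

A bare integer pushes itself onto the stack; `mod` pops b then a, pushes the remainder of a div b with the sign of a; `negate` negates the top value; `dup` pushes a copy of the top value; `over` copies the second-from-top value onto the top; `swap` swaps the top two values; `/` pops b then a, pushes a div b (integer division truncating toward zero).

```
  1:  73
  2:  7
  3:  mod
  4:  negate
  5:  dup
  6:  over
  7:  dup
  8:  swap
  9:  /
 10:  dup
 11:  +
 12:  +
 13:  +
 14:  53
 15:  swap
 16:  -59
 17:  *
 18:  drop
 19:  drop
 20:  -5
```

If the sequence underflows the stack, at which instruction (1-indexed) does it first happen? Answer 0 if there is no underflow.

0

73     → [73]
7      → [73, 7]
mod    → [3]
negate → [-3]
dup    → [-3, -3]
over   → [-3, -3, -3]
dup    → [-3, -3, -3, -3]
swap   → [-3, -3, -3, -3]
/      → [-3, -3, 1]
dup    → [-3, -3, 1, 1]
+      → [-3, -3, 2]
+      → [-3, -1]
+      → [-4]
53     → [-4, 53]
swap   → [53, -4]
-59    → [53, -4, -59]
*      → [53, 236]
drop   → [53]
drop   → []
-5     → [-5]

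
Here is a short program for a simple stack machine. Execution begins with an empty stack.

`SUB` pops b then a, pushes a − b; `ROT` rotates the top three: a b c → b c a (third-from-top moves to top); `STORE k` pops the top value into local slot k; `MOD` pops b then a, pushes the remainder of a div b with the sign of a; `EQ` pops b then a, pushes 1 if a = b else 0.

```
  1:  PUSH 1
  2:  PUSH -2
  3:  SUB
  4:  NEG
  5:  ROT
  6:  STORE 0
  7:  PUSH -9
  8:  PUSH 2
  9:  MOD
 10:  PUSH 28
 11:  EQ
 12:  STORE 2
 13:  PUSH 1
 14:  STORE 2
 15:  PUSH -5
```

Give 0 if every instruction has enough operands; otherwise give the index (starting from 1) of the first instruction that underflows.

PUSH 1  : [1]
PUSH -2 : [1, -2]
SUB     : [3]
NEG     : [-3]
ROT  — needs 3 operands, stack has 1 → underflow

5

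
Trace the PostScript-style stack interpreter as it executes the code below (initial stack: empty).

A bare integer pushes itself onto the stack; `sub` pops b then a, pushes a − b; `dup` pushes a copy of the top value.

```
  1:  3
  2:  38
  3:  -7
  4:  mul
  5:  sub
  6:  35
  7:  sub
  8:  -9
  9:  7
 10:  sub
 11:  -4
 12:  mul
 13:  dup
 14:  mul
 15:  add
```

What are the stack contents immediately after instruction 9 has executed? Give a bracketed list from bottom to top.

3   → 3
38  → 3 38
-7  → 3 38 -7
mul → 3 -266
sub → 269
35  → 269 35
sub → 234
-9  → 234 -9
7   → 234 -9 7

[234, -9, 7]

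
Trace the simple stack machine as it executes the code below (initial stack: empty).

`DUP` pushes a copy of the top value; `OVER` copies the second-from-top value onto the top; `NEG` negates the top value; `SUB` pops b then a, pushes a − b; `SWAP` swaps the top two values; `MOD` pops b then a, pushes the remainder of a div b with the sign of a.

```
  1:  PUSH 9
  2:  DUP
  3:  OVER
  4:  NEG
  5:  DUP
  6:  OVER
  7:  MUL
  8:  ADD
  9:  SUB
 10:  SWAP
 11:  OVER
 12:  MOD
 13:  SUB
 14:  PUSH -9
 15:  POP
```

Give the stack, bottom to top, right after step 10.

PUSH 9 → 9
DUP    → 9 9
OVER   → 9 9 9
NEG    → 9 9 -9
DUP    → 9 9 -9 -9
OVER   → 9 9 -9 -9 -9
MUL    → 9 9 -9 81
ADD    → 9 9 72
SUB    → 9 -63
SWAP   → -63 9

[-63, 9]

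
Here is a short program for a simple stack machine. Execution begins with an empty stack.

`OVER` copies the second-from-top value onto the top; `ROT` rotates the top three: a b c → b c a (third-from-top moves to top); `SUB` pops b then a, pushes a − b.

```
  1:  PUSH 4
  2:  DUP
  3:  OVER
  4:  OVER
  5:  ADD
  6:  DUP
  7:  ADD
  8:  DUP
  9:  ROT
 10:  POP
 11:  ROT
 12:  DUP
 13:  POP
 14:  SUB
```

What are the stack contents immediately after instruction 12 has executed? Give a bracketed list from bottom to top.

PUSH 4 -> [4]
DUP    -> [4, 4]
OVER   -> [4, 4, 4]
OVER   -> [4, 4, 4, 4]
ADD    -> [4, 4, 8]
DUP    -> [4, 4, 8, 8]
ADD    -> [4, 4, 16]
DUP    -> [4, 4, 16, 16]
ROT    -> [4, 16, 16, 4]
POP    -> [4, 16, 16]
ROT    -> [16, 16, 4]
DUP    -> [16, 16, 4, 4]

[16, 16, 4, 4]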